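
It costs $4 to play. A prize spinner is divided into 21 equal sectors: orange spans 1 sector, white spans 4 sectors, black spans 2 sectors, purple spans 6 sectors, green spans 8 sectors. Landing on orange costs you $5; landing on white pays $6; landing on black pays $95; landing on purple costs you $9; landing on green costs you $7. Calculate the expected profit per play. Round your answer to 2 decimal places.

E[payout] = (1/21)·(-5) + (4/21)·6 + (2/21)·95 + (6/21)·(-9) + (8/21)·(-7) = 33/7
Expected profit = 33/7 − 4 = 5/7 ≈ $0.71

$0.71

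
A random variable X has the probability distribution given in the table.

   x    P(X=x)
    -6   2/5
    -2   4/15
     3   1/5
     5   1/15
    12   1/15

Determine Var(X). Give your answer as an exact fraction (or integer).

2032/75

E[X] = (2/5)·(-6) + (4/15)·(-2) + (1/5)·3 + (1/15)·5 + (1/15)·12 = -6/5
E[X²] = (2/5)·36 + (4/15)·4 + (1/5)·9 + (1/15)·25 + (1/15)·144 = 428/15
Var(X) = 428/15 − (-6/5)² = 2032/75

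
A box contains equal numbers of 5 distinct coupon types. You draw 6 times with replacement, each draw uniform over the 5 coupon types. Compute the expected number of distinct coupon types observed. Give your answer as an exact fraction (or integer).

11529/3125

Let Xⱼ=1 if type j appears at least once. P(Xⱼ=1) = 1 − ((5−1)/5)^6 = 11529/15625.
E[#distinct] = 5·11529/15625 = 11529/3125.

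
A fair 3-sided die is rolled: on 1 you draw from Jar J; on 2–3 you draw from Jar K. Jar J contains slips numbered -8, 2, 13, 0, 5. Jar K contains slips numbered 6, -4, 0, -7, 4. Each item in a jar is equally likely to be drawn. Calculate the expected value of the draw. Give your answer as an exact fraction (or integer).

E[X | Jar J] = (-8 + 2 + 13 + 0 + 5)/5 = 12/5
E[X | Jar K] = (6 − 4 + 0 − 7 + 4)/5 = -1/5
E[X] = (1/3)·12/5 + (2/3)·(-1/5) = 2/3

2/3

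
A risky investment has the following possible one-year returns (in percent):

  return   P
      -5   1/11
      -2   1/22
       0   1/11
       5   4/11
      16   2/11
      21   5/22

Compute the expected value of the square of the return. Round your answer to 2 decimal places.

E[X²] = (1/11)·25 + (1/22)·4 + (1/11)·0 + (4/11)·25 + (2/11)·256 + (5/22)·441
     = 3483/22 ≈ 158.32

158.32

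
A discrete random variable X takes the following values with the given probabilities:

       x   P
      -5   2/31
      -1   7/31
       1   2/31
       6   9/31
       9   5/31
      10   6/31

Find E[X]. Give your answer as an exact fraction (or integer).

E[X] = (2/31)·(-5) + (7/31)·(-1) + (2/31)·1 + (9/31)·6 + (5/31)·9 + (6/31)·10
     = 144/31

144/31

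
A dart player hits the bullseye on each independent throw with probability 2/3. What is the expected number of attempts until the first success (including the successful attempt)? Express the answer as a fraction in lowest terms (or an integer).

3/2

For a geometric distribution, E[trials] = 1/p = 1/(2/3) = 3/2.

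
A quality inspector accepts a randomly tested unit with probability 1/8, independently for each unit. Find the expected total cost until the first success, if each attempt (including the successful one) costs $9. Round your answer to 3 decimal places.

$72.000

E[#attempts] = 1/p = 8; E[cost] = 9·8 = 72.
≈ 72.000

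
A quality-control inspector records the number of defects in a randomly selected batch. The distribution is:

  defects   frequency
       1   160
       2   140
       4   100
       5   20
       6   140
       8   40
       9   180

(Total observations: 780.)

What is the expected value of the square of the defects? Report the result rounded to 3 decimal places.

Total = 780, so P(defects=1) = 160/780, etc.
E[X²] = (8/39)·1 + (7/39)·4 + (5/39)·16 + (1/39)·25 + (7/39)·36 + (2/39)·64 + (3/13)·81
     = 1250/39 ≈ 32.051

32.051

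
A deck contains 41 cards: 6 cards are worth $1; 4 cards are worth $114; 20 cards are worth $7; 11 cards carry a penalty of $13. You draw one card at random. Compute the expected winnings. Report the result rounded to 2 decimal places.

E[payout] = (6/41)·1 + (4/41)·114 + (20/41)·7 + (11/41)·(-13) = 459/41
≈ $11.20

$11.20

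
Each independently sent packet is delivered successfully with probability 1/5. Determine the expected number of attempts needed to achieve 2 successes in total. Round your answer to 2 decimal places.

10.00

By linearity (sum of 2 independent geometric waits), E[trials] = 2/p = 2/(1/5) = 10.
≈ 10.00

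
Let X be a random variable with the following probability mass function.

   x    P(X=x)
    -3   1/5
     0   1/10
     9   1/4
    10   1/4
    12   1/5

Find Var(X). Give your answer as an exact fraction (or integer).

E[X] = (1/5)·(-3) + (1/10)·0 + (1/4)·9 + (1/4)·10 + (1/5)·12 = 131/20
E[X²] = (1/5)·9 + (1/10)·0 + (1/4)·81 + (1/4)·100 + (1/5)·144 = 1517/20
Var(X) = 1517/20 − (131/20)² = 13179/400

13179/400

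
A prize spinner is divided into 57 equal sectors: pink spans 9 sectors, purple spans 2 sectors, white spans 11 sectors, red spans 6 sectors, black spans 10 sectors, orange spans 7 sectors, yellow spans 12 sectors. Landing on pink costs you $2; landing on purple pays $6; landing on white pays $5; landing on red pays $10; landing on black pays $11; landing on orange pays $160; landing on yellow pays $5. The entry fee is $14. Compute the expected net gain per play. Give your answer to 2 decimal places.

E[payout] = (9/57)·(-2) + (2/57)·6 + (11/57)·5 + (6/57)·10 + (10/57)·11 + (7/57)·160 + (12/57)·5 = 1399/57
Expected profit = 1399/57 − 14 = 601/57 ≈ $10.54

$10.54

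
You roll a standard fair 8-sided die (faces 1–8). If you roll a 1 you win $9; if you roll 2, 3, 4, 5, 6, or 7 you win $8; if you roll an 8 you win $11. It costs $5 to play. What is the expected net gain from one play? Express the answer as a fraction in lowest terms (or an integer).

E[payout] = (3/4)·8 + (1/8)·9 + (1/8)·11 = 17/2
Expected profit = 17/2 − 5 = 7/2

7/2 dollars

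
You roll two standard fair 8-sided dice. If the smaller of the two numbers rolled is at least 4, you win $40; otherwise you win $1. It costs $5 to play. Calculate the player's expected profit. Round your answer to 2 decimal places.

E[payout] = (39/64)·1 + (25/64)·40 = 1039/64
Expected profit = 1039/64 − 5 = 719/64 ≈ $11.23

$11.23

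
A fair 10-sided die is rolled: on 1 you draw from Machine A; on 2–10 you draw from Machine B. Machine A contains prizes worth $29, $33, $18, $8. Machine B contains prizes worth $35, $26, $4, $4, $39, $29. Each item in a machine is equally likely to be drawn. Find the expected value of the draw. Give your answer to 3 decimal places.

E[X | Machine A] = (29 + 33 + 18 + 8)/4 = 22
E[X | Machine B] = (35 + 26 + 4 + 4 + 39 + 29)/6 = 137/6
E[X] = (1/10)·22 + (9/10)·137/6 = 91/4 ≈ 22.750

$22.750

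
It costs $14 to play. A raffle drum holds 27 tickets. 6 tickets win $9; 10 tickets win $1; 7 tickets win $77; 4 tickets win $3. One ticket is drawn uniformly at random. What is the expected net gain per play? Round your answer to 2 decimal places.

$8.78

E[payout] = (6/27)·9 + (10/27)·1 + (7/27)·77 + (4/27)·3 = 205/9
Expected profit = 205/9 − 14 = 79/9 ≈ $8.78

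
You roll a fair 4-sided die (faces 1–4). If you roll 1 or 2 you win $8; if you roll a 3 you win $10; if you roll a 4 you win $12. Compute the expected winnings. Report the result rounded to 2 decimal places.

$9.50

E[payout] = (1/2)·8 + (1/4)·10 + (1/4)·12 = 19/2
≈ $9.50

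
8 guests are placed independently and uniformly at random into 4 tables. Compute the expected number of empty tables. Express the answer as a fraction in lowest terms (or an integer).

6561/16384

Let Xⱼ=1 if table j is empty. P(Xⱼ=1) = ((4-1)/4)^8 = 6561/65536.
By linearity, E[#empty] = 4·6561/65536 = 6561/16384.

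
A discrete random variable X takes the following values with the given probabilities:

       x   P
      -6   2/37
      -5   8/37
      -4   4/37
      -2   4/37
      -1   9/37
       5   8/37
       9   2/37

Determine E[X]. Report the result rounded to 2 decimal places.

E[X] = (2/37)·(-6) + (8/37)·(-5) + (4/37)·(-4) + (4/37)·(-2) + (9/37)·(-1) + (8/37)·5 + (2/37)·9
     = -27/37 ≈ -0.73

-0.73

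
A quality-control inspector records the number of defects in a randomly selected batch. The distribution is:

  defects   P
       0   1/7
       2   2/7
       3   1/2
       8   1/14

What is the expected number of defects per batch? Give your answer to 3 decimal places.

E[X] = (1/7)·0 + (2/7)·2 + (1/2)·3 + (1/14)·8
     = 37/14 ≈ 2.643

2.643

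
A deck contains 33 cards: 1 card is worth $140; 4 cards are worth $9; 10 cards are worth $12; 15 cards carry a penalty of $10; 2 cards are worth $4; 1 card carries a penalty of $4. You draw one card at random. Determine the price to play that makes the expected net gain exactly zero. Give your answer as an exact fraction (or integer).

50/11 dollars

E[payout] = (1/33)·140 + (4/33)·9 + (10/33)·12 + (15/33)·(-10) + (2/33)·4 + (1/33)·(-4) = 50/11
Fair fee = E[payout] = 50/11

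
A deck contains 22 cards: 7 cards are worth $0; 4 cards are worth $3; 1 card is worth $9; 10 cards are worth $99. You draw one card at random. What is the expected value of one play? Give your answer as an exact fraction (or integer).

E[payout] = (7/22)·0 + (4/22)·3 + (1/22)·9 + (10/22)·99 = 1011/22

1011/22 dollars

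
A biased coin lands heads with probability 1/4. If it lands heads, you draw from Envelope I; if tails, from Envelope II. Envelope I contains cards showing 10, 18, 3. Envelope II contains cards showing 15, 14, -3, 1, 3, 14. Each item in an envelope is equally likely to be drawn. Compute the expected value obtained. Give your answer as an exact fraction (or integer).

97/12

E[X | Envelope I] = (10 + 18 + 3)/3 = 31/3
E[X | Envelope II] = (15 + 14 − 3 + 1 + 3 + 14)/6 = 22/3
E[X] = (1/4)·31/3 + (3/4)·22/3 = 97/12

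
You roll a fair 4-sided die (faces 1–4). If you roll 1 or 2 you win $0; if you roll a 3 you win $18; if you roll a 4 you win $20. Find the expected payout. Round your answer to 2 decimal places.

E[payout] = (1/2)·0 + (1/4)·18 + (1/4)·20 = 19/2
≈ $9.50

$9.50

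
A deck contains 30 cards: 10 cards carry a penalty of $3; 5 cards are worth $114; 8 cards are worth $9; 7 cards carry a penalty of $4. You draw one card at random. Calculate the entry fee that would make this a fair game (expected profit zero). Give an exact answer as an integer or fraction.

E[payout] = (10/30)·(-3) + (5/30)·114 + (8/30)·9 + (7/30)·(-4) = 292/15
Fair fee = E[payout] = 292/15

292/15 dollars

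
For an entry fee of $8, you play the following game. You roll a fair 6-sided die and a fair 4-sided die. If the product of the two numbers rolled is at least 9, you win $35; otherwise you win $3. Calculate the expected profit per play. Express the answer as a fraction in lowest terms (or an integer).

25/3 dollars

E[payout] = (7/12)·3 + (5/12)·35 = 49/3
Expected profit = 49/3 − 8 = 25/3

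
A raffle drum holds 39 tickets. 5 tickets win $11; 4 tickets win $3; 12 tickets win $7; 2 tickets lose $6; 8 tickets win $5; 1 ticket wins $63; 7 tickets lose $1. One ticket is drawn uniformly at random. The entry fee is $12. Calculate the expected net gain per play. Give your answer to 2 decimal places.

E[payout] = (5/39)·11 + (4/39)·3 + (12/39)·7 + (2/39)·(-6) + (8/39)·5 + (1/39)·63 + (7/39)·(-1) = 235/39
Expected profit = 235/39 − 12 = -233/39 ≈ -$5.97

-$5.97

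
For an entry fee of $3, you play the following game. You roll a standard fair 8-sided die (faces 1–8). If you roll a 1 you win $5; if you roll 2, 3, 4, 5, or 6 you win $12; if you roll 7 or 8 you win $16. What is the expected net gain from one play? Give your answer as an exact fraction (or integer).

73/8 dollars

E[payout] = (1/8)·5 + (5/8)·12 + (1/4)·16 = 97/8
Expected profit = 97/8 − 3 = 73/8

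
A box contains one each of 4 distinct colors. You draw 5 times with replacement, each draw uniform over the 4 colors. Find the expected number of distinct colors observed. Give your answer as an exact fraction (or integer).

781/256

Let Xⱼ=1 if type j appears at least once. P(Xⱼ=1) = 1 − ((4−1)/4)^5 = 781/1024.
E[#distinct] = 4·781/1024 = 781/256.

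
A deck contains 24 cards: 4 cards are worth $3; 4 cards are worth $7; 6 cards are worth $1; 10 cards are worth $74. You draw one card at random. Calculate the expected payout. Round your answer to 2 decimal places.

E[payout] = (4/24)·3 + (4/24)·7 + (6/24)·1 + (10/24)·74 = 131/4
≈ $32.75

$32.75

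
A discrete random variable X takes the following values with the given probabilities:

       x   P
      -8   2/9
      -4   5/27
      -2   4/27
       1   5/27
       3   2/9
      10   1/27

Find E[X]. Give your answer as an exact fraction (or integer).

E[X] = (2/9)·(-8) + (5/27)·(-4) + (4/27)·(-2) + (5/27)·1 + (2/9)·3 + (1/27)·10
     = -43/27

-43/27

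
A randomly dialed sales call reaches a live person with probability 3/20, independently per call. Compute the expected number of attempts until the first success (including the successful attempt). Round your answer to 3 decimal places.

For a geometric distribution, E[trials] = 1/p = 1/(3/20) = 20/3.
≈ 6.667

6.667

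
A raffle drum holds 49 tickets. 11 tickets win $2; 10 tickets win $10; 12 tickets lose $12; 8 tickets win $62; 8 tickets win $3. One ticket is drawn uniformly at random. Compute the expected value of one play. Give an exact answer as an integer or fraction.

E[payout] = (11/49)·2 + (10/49)·10 + (12/49)·(-12) + (8/49)·62 + (8/49)·3 = 498/49

498/49 dollars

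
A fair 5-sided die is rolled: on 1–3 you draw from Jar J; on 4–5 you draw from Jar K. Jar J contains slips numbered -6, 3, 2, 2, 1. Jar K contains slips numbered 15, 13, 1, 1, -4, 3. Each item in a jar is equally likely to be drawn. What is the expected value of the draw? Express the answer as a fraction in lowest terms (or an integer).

E[X | Jar J] = (-6 + 3 + 2 + 2 + 1)/5 = 2/5
E[X | Jar K] = (15 + 13 + 1 + 1 − 4 + 3)/6 = 29/6
E[X] = (3/5)·2/5 + (2/5)·29/6 = 163/75

163/75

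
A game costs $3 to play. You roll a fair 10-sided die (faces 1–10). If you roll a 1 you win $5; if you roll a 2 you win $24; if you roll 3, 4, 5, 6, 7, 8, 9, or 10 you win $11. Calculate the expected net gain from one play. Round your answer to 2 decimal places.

E[payout] = (1/10)·5 + (4/5)·11 + (1/10)·24 = 117/10
Expected profit = 117/10 − 3 = 87/10 ≈ $8.70

$8.70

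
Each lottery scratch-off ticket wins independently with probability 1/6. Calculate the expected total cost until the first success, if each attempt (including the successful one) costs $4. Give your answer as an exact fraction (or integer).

$24

E[#attempts] = 1/p = 6; E[cost] = 4·6 = 24.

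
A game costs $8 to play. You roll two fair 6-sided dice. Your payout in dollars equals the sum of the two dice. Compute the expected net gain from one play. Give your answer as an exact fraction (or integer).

Distribution of the sum of the two dice: 2 w.p. 1/36, 3 w.p. 1/18, 4 w.p. 1/12, 5 w.p. 1/9, 6 w.p. 5/36, 7 w.p. 1/6, …
E[payout] = (1/36)·2 + (1/18)·3 + (1/12)·4 + (1/9)·5 + (5/36)·6 + (1/6)·7 + (5/36)·8 + (1/9)·9 + (1/12)·10 + (1/18)·11 + (1/36)·12 = 7
Expected profit = 7 − 8 = -1

-$1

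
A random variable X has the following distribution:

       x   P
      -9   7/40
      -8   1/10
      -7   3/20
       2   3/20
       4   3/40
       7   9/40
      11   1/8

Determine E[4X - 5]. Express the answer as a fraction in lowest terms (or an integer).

-9/2

E[4x-5] = (7/40)·(-41) + (1/10)·(-37) + (3/20)·(-33) + (3/20)·3 + (3/40)·11 + (9/40)·23 + (1/8)·39
     = -9/2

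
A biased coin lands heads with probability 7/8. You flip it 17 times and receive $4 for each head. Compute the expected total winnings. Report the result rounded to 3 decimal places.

$59.500

E[#heads] = 17·7/8 = 119/8 (linearity over flips).
E[winnings] = 4·119/8 = 119/2.
≈ 59.500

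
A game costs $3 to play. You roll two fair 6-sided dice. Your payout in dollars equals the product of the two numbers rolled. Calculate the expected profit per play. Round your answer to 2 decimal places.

$9.25

Distribution of the product of the two numbers rolled: 1 w.p. 1/36, 2 w.p. 1/18, 3 w.p. 1/18, 4 w.p. 1/12, 5 w.p. 1/18, 6 w.p. 1/9, …
E[payout] = (1/36)·1 + (1/18)·2 + (1/18)·3 + (1/12)·4 + (1/18)·5 + (1/9)·6 + (1/18)·8 + (1/36)·9 + (1/18)·10 + (1/9)·12 + (1/18)·15 + (1/36)·16 + (1/18)·18 + (1/18)·20 + (1/18)·24 + (1/36)·25 + (1/18)·30 + (1/36)·36 = 49/4
Expected profit = 49/4 − 3 = 37/4 ≈ $9.25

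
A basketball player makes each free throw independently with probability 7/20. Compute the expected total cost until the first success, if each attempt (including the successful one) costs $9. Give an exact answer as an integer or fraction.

180/7 dollars

E[#attempts] = 1/p = 20/7; E[cost] = 9·20/7 = 180/7.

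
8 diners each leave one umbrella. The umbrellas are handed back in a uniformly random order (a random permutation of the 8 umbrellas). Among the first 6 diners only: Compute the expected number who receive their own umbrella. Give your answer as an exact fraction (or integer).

Let Xᵢ = 1 if person i gets their own umbrella. For each i, P(Xᵢ=1) = 1/8.
By linearity of expectation, E[X₁+…+X_6] = 6·(1/8) = 3/4.

3/4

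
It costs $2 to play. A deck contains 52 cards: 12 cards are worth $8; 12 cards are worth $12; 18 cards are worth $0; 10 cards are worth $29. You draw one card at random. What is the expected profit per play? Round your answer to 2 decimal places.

$8.19

E[payout] = (12/52)·8 + (12/52)·12 + (18/52)·0 + (10/52)·29 = 265/26
Expected profit = 265/26 − 2 = 213/26 ≈ $8.19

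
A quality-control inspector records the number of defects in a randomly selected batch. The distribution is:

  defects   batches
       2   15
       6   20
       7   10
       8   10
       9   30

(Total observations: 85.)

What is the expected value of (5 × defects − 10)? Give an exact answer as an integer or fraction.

Total = 85, so P(defects=2) = 15/85, etc.
E[5x-10] = (3/17)·0 + (4/17)·20 + (2/17)·25 + (2/17)·30 + (6/17)·35
     = 400/17

400/17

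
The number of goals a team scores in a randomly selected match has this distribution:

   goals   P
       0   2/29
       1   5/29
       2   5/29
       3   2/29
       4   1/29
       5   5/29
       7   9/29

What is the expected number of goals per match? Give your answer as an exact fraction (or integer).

113/29

E[X] = (2/29)·0 + (5/29)·1 + (5/29)·2 + (2/29)·3 + (1/29)·4 + (5/29)·5 + (9/29)·7
     = 113/29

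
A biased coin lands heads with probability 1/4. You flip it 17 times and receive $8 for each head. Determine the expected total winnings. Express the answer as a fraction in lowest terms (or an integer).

E[#heads] = 17·1/4 = 17/4 (linearity over flips).
E[winnings] = 8·17/4 = 34.

$34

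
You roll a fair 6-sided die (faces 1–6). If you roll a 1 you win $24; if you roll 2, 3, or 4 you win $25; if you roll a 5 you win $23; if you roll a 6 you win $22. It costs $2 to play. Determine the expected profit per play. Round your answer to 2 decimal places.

$22.00

E[payout] = (1/6)·22 + (1/6)·23 + (1/6)·24 + (1/2)·25 = 24
Expected profit = 24 − 2 = 22 ≈ $22.00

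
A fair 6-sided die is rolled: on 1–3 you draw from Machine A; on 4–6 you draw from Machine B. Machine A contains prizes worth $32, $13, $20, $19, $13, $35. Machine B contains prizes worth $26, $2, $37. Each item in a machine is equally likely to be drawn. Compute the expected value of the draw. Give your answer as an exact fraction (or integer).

131/6 dollars

E[X | Machine A] = (32 + 13 + 20 + 19 + 13 + 35)/6 = 22
E[X | Machine B] = (26 + 2 + 37)/3 = 65/3
E[X] = (1/2)·22 + (1/2)·65/3 = 131/6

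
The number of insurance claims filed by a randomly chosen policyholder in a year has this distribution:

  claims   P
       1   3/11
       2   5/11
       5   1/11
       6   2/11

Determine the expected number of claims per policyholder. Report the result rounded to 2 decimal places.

E[X] = (3/11)·1 + (5/11)·2 + (1/11)·5 + (2/11)·6
     = 30/11 ≈ 2.73

2.73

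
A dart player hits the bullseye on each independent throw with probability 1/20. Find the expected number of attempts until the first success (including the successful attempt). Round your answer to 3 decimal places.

20.000

For a geometric distribution, E[trials] = 1/p = 1/(1/20) = 20.
≈ 20.000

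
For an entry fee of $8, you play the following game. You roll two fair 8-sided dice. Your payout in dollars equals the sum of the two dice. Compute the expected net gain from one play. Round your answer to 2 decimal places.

$1.00

Distribution of the sum of the two dice: 2 w.p. 1/64, 3 w.p. 1/32, 4 w.p. 3/64, 5 w.p. 1/16, 6 w.p. 5/64, 7 w.p. 3/32, …
E[payout] = (1/64)·2 + (1/32)·3 + (3/64)·4 + (1/16)·5 + (5/64)·6 + (3/32)·7 + (7/64)·8 + (1/8)·9 + (7/64)·10 + (3/32)·11 + (5/64)·12 + (1/16)·13 + (3/64)·14 + (1/32)·15 + (1/64)·16 = 9
Expected profit = 9 − 8 = 1 ≈ $1.00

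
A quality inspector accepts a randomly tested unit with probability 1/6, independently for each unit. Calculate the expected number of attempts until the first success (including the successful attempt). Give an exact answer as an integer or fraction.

For a geometric distribution, E[trials] = 1/p = 1/(1/6) = 6.

6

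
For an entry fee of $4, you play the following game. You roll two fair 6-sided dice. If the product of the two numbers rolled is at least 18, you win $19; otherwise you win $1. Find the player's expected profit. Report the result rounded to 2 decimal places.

$2.00

E[payout] = (13/18)·1 + (5/18)·19 = 6
Expected profit = 6 − 4 = 2 ≈ $2.00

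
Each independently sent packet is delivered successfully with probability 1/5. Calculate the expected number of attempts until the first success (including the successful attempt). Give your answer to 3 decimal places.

For a geometric distribution, E[trials] = 1/p = 1/(1/5) = 5.
≈ 5.000

5.000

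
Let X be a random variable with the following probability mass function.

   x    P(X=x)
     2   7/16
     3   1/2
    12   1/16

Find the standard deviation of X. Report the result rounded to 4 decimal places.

2.3419

E[X] = 25/8, E[X²] = 61/4
Var(X) = E[X²] − (E[X])² = 61/4 − 625/64 = 351/64
SD(X) = √(351/64) ≈ 2.3419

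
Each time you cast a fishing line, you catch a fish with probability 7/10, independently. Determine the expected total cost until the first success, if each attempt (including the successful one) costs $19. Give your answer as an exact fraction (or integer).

E[#attempts] = 1/p = 10/7; E[cost] = 19·10/7 = 190/7.

190/7 dollars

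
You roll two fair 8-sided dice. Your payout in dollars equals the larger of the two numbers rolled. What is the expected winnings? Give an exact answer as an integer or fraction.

93/16 dollars

Distribution of the larger of the two numbers rolled: 1 w.p. 1/64, 2 w.p. 3/64, 3 w.p. 5/64, 4 w.p. 7/64, 5 w.p. 9/64, 6 w.p. 11/64, …
E[payout] = (1/64)·1 + (3/64)·2 + (5/64)·3 + (7/64)·4 + (9/64)·5 + (11/64)·6 + (13/64)·7 + (15/64)·8 = 93/16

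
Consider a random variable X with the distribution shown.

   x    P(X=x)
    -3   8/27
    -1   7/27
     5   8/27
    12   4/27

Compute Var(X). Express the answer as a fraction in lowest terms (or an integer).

2204/81

E[X] = (8/27)·(-3) + (7/27)·(-1) + (8/27)·5 + (4/27)·12 = 19/9
E[X²] = (8/27)·9 + (7/27)·1 + (8/27)·25 + (4/27)·144 = 95/3
Var(X) = 95/3 − (19/9)² = 2204/81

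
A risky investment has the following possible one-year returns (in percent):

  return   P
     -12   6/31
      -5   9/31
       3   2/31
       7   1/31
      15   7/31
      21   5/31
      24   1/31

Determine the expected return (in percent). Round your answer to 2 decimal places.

E[X] = (6/31)·(-12) + (9/31)·(-5) + (2/31)·3 + (1/31)·7 + (7/31)·15 + (5/31)·21 + (1/31)·24
     = 130/31 ≈ 4.19

4.19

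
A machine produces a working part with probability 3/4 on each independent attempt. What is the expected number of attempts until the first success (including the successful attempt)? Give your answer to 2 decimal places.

1.33

For a geometric distribution, E[trials] = 1/p = 1/(3/4) = 4/3.
≈ 1.33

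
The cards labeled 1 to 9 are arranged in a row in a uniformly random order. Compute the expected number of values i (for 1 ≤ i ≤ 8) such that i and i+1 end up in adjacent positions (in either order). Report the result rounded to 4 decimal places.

1.7778

For each i ∈ {1,…,8}, let Xᵢ = 1 if i and i+1 are adjacent. P(Xᵢ=1) = 2·(9−1)!/9! = 2/9.
By linearity, E[ΣXᵢ] = (8)·(2/9) = 16/9.
≈ 1.7778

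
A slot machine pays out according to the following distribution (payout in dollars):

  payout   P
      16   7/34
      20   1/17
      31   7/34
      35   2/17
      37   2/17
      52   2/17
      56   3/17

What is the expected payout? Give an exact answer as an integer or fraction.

1201/34 dollars

E[X] = (7/34)·16 + (1/17)·20 + (7/34)·31 + (2/17)·35 + (2/17)·37 + (2/17)·52 + (3/17)·56
     = 1201/34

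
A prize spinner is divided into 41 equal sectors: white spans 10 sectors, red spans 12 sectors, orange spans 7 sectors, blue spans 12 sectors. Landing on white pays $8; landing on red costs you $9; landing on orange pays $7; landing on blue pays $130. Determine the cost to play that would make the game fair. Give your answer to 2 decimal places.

$38.56

E[payout] = (10/41)·8 + (12/41)·(-9) + (7/41)·7 + (12/41)·130 = 1581/41
Fair fee = E[payout] = 1581/41 ≈ $38.56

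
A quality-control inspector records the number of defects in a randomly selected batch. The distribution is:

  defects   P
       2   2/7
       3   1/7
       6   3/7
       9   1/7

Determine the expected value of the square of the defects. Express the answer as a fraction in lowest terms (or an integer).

E[X²] = (2/7)·4 + (1/7)·9 + (3/7)·36 + (1/7)·81
     = 206/7

206/7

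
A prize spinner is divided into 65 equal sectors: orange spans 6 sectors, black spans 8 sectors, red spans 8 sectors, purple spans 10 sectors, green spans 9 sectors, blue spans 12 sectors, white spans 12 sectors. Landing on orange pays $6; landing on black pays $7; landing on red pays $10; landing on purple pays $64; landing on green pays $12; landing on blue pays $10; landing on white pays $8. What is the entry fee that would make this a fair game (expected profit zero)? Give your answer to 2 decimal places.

$17.48

E[payout] = (6/65)·6 + (8/65)·7 + (8/65)·10 + (10/65)·64 + (9/65)·12 + (12/65)·10 + (12/65)·8 = 1136/65
Fair fee = E[payout] = 1136/65 ≈ $17.48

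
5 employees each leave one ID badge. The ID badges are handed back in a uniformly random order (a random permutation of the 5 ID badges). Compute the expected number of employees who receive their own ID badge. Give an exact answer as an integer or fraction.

Let Xᵢ = 1 if person i gets their own ID badge. For each i, P(Xᵢ=1) = 1/5.
By linearity of expectation, E[X₁+…+X_5] = 5·(1/5) = 1.

1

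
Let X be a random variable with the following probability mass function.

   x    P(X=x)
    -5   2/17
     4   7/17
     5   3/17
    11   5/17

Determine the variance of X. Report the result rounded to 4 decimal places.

E[X] = (2/17)·(-5) + (7/17)·4 + (3/17)·5 + (5/17)·11 = 88/17
E[X²] = (2/17)·25 + (7/17)·16 + (3/17)·25 + (5/17)·121 = 842/17
Var(X) = 842/17 − (88/17)² = 6570/289 ≈ 22.7336

22.7336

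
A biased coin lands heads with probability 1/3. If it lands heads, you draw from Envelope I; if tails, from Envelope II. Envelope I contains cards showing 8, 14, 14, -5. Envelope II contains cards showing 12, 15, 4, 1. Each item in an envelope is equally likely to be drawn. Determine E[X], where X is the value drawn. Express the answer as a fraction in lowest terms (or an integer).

E[X | Envelope I] = (8 + 14 + 14 − 5)/4 = 31/4
E[X | Envelope II] = (12 + 15 + 4 + 1)/4 = 8
E[X] = (1/3)·31/4 + (2/3)·8 = 95/12

95/12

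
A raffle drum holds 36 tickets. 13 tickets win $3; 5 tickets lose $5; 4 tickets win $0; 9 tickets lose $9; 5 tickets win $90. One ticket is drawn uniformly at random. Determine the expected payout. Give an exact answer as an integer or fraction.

383/36 dollars

E[payout] = (13/36)·3 + (5/36)·(-5) + (4/36)·0 + (9/36)·(-9) + (5/36)·90 = 383/36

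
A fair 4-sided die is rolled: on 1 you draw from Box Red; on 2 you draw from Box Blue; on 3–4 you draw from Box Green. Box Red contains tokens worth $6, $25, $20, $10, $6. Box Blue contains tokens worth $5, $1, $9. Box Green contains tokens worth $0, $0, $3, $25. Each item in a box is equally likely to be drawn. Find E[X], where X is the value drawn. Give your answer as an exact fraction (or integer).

E[X | Box Red] = (6 + 25 + 20 + 10 + 6)/5 = 67/5
E[X | Box Blue] = (5 + 1 + 9)/3 = 5
E[X | Box Green] = (0 + 0 + 3 + 25)/4 = 7
E[X] = (1/4)·67/5 + (1/4)·5 + (1/2)·7 = 81/10

81/10 dollars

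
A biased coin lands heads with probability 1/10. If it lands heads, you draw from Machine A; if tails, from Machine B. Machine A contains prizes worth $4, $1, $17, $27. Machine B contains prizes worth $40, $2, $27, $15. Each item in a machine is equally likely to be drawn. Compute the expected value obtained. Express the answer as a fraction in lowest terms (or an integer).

E[X | Machine A] = (4 + 1 + 17 + 27)/4 = 49/4
E[X | Machine B] = (40 + 2 + 27 + 15)/4 = 21
E[X] = (1/10)·49/4 + (9/10)·21 = 161/8

161/8 dollars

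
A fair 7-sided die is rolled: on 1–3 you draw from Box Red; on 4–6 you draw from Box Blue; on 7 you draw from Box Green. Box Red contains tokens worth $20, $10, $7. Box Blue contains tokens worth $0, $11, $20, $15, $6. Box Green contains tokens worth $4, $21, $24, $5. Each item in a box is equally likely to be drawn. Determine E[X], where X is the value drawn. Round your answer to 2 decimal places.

$11.67

E[X | Box Red] = (20 + 10 + 7)/3 = 37/3
E[X | Box Blue] = (0 + 11 + 20 + 15 + 6)/5 = 52/5
E[X | Box Green] = (4 + 21 + 24 + 5)/4 = 27/2
E[X] = (3/7)·37/3 + (3/7)·52/5 + (1/7)·27/2 = 817/70 ≈ 11.67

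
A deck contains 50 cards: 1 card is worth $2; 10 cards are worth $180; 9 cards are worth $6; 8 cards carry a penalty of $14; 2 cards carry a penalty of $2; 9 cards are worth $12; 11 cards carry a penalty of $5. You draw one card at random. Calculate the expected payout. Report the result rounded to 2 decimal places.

E[payout] = (1/50)·2 + (10/50)·180 + (9/50)·6 + (8/50)·(-14) + (2/50)·(-2) + (9/50)·12 + (11/50)·(-5) = 1793/50
≈ $35.86

$35.86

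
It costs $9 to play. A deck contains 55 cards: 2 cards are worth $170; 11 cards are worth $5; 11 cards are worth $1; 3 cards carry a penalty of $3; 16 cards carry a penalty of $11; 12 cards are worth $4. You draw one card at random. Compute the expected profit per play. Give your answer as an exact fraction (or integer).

-226/55 dollars

E[payout] = (2/55)·170 + (11/55)·5 + (11/55)·1 + (3/55)·(-3) + (16/55)·(-11) + (12/55)·4 = 269/55
Expected profit = 269/55 − 9 = -226/55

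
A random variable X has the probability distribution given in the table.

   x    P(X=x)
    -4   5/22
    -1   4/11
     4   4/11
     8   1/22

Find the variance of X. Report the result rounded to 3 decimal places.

12.430

E[X] = (5/22)·(-4) + (4/11)·(-1) + (4/11)·4 + (1/22)·8 = 6/11
E[X²] = (5/22)·16 + (4/11)·1 + (4/11)·16 + (1/22)·64 = 140/11
Var(X) = 140/11 − (6/11)² = 1504/121 ≈ 12.430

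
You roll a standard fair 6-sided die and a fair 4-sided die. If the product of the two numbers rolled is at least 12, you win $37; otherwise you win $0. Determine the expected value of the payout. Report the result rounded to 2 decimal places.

$12.33

E[payout] = (2/3)·0 + (1/3)·37 = 37/3
≈ $12.33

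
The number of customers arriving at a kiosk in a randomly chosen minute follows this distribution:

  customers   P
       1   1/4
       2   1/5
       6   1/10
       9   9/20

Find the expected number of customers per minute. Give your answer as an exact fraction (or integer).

53/10

E[X] = (1/4)·1 + (1/5)·2 + (1/10)·6 + (9/20)·9
     = 53/10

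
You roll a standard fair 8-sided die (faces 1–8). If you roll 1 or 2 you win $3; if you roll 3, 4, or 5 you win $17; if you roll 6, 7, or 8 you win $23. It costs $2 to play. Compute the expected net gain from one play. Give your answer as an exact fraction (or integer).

E[payout] = (1/4)·3 + (3/8)·17 + (3/8)·23 = 63/4
Expected profit = 63/4 − 2 = 55/4

55/4 dollars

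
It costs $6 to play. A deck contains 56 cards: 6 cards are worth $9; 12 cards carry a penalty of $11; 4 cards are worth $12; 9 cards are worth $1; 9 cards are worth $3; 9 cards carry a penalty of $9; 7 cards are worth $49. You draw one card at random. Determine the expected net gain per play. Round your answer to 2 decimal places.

-$1.21

E[payout] = (6/56)·9 + (12/56)·(-11) + (4/56)·12 + (9/56)·1 + (9/56)·3 + (9/56)·(-9) + (7/56)·49 = 67/14
Expected profit = 67/14 − 6 = -17/14 ≈ -$1.21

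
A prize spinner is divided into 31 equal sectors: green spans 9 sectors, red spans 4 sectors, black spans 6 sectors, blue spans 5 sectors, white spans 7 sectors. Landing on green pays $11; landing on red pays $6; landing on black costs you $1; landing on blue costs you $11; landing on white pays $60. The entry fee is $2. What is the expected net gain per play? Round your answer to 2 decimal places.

E[payout] = (9/31)·11 + (4/31)·6 + (6/31)·(-1) + (5/31)·(-11) + (7/31)·60 = 482/31
Expected profit = 482/31 − 2 = 420/31 ≈ $13.55

$13.55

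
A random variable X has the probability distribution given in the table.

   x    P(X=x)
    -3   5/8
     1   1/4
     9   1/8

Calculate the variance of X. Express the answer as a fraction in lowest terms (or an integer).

E[X] = (5/8)·(-3) + (1/4)·1 + (1/8)·9 = -1/2
E[X²] = (5/8)·9 + (1/4)·1 + (1/8)·81 = 16
Var(X) = 16 − (-1/2)² = 63/4

63/4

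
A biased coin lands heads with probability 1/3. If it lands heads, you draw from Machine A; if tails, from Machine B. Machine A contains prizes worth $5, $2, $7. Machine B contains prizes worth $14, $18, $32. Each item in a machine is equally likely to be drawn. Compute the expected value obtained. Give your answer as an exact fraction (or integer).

E[X | Machine A] = (5 + 2 + 7)/3 = 14/3
E[X | Machine B] = (14 + 18 + 32)/3 = 64/3
E[X] = (1/3)·14/3 + (2/3)·64/3 = 142/9

142/9 dollars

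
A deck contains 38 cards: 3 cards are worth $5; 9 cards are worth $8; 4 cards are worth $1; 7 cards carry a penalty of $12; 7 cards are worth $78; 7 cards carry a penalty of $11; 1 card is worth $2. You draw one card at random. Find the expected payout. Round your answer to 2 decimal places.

E[payout] = (3/38)·5 + (9/38)·8 + (4/38)·1 + (7/38)·(-12) + (7/38)·78 + (7/38)·(-11) + (1/38)·2 = 239/19
≈ $12.58

$12.58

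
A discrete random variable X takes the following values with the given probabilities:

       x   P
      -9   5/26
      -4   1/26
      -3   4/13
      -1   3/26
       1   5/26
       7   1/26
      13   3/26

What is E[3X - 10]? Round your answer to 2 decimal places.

E[3x-10] = (5/26)·(-37) + (1/26)·(-22) + (4/13)·(-19) + (3/26)·(-13) + (5/26)·(-7) + (1/26)·11 + (3/26)·29
     = -335/26 ≈ -12.88

-12.88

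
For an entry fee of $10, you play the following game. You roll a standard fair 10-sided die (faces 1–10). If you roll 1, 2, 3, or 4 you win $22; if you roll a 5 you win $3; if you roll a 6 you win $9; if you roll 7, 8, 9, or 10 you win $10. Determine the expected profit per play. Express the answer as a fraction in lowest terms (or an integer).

$4

E[payout] = (1/10)·3 + (1/10)·9 + (2/5)·10 + (2/5)·22 = 14
Expected profit = 14 − 10 = 4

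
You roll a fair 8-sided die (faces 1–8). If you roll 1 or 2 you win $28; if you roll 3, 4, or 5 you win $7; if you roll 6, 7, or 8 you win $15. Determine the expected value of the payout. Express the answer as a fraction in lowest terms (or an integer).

61/4 dollars

E[payout] = (3/8)·7 + (3/8)·15 + (1/4)·28 = 61/4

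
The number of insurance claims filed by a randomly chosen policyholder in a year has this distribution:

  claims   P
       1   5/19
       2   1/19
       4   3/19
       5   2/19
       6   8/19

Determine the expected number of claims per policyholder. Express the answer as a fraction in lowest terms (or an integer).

77/19

E[X] = (5/19)·1 + (1/19)·2 + (3/19)·4 + (2/19)·5 + (8/19)·6
     = 77/19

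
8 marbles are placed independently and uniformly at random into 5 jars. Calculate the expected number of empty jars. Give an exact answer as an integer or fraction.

65536/78125

Let Xⱼ=1 if jar j is empty. P(Xⱼ=1) = ((5-1)/5)^8 = 65536/390625.
By linearity, E[#empty] = 5·65536/390625 = 65536/78125.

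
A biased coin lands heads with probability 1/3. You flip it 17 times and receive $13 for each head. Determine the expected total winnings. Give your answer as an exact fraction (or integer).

E[#heads] = 17·1/3 = 17/3 (linearity over flips).
E[winnings] = 13·17/3 = 221/3.

221/3 dollars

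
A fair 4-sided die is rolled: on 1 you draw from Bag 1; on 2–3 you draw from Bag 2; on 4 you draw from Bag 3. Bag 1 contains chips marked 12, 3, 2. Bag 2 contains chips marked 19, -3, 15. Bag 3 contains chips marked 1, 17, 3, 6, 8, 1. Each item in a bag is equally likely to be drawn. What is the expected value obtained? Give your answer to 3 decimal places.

E[X | Bag 1] = (12 + 3 + 2)/3 = 17/3
E[X | Bag 2] = (19 − 3 + 15)/3 = 31/3
E[X | Bag 3] = (1 + 17 + 3 + 6 + 8 + 1)/6 = 6
E[X] = (1/4)·17/3 + (1/2)·31/3 + (1/4)·6 = 97/12 ≈ 8.083

8.083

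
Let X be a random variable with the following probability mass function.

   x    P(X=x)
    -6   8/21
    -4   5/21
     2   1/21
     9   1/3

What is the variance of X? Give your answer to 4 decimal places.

E[X] = (8/21)·(-6) + (5/21)·(-4) + (1/21)·2 + (1/3)·9 = -1/7
E[X²] = (8/21)·36 + (5/21)·16 + (1/21)·4 + (1/3)·81 = 313/7
Var(X) = 313/7 − (-1/7)² = 2190/49 ≈ 44.6939

44.6939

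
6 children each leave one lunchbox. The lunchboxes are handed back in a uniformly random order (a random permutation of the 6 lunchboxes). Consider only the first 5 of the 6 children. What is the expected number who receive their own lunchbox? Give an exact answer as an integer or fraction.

5/6

Let Xᵢ = 1 if person i gets their own lunchbox. For each i, P(Xᵢ=1) = 1/6.
By linearity of expectation, E[X₁+…+X_5] = 5·(1/6) = 5/6.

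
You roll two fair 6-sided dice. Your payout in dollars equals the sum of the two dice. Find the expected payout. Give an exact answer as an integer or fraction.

$7

Distribution of the sum of the two dice: 2 w.p. 1/36, 3 w.p. 1/18, 4 w.p. 1/12, 5 w.p. 1/9, 6 w.p. 5/36, 7 w.p. 1/6, …
E[payout] = (1/36)·2 + (1/18)·3 + (1/12)·4 + (1/9)·5 + (5/36)·6 + (1/6)·7 + (5/36)·8 + (1/9)·9 + (1/12)·10 + (1/18)·11 + (1/36)·12 = 7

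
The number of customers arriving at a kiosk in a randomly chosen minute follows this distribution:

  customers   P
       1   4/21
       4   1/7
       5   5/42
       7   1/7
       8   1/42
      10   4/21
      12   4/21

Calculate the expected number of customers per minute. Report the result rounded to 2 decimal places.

E[X] = (4/21)·1 + (1/7)·4 + (5/42)·5 + (1/7)·7 + (1/42)·8 + (4/21)·10 + (4/21)·12
     = 283/42 ≈ 6.74

6.74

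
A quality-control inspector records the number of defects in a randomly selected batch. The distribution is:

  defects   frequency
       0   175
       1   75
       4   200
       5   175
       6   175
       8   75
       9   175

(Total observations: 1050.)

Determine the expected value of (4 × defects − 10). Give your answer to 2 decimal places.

8.95

Total = 1050, so P(defects=0) = 175/1050, etc.
E[4x-10] = (1/6)·(-10) + (1/14)·(-6) + (4/21)·6 + (1/6)·10 + (1/6)·14 + (1/14)·22 + (1/6)·26
     = 188/21 ≈ 8.95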